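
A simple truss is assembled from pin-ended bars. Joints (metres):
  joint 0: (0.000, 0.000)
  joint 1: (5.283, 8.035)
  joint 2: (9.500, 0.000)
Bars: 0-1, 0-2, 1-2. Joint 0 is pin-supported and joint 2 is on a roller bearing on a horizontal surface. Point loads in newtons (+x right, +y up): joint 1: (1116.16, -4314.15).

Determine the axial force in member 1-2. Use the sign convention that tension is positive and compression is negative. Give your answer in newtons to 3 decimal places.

N=3 nodes, M=3 members, R=3 reactions → 2N=6, M+R=6
member 0 (0-1): L=9.6162, (cx,cy)=(0.5494,0.8356)
member 1 (0-2): L=9.5000, (cx,cy)=(1.0000,0.0000)
member 2 (1-2): L=9.0744, (cx,cy)=(0.4647,-0.8855)
solve A·x = −loads:
  F[0-1] = -1162.0728 N (compression)
  F[0-2] = +1754.5858 N (tension)
  F[1-2] = -3775.6160 N (compression)
  Rx@0 = -1116.1600 N
  Ry@0 = +970.9921 N
  Ry@2 = +3343.1579 N

-3775.616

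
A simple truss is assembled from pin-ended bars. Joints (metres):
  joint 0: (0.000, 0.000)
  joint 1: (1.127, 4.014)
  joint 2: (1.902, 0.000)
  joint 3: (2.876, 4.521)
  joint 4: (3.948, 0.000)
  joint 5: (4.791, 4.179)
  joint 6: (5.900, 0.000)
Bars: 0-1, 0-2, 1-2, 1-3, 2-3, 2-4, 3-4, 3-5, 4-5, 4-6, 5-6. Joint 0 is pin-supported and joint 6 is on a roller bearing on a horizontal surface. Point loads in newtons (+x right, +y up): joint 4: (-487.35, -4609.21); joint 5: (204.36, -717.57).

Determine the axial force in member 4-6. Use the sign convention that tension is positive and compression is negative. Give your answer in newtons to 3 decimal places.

1011.529

N=7 nodes, M=11 members, R=3 reactions → 2N=14, M+R=14
member 0 (0-1): L=4.1692, (cx,cy)=(0.2703,0.9628)
member 1 (0-2): L=1.9020, (cx,cy)=(1.0000,0.0000)
member 2 (1-2): L=4.0881, (cx,cy)=(0.1896,-0.9819)
member 3 (1-3): L=1.8210, (cx,cy)=(0.9605,0.2784)
member 4 (2-3): L=4.6247, (cx,cy)=(0.2106,0.9776)
member 5 (2-4): L=2.0460, (cx,cy)=(1.0000,0.0000)
member 6 (3-4): L=4.6464, (cx,cy)=(0.2307,-0.9730)
member 7 (3-5): L=1.9453, (cx,cy)=(0.9844,-0.1758)
member 8 (4-5): L=4.2632, (cx,cy)=(0.1977,0.9803)
member 9 (4-6): L=1.9520, (cx,cy)=(1.0000,0.0000)
member 10 (5-6): L=4.3236, (cx,cy)=(0.2565,-0.9665)
solve A·x = −loads:
  F[0-1] = -1573.6593 N (compression)
  F[0-2] = +142.3935 N (tension)
  F[1-2] = +1342.3398 N (tension)
  F[1-3] = -707.8433 N (compression)
  F[2-3] = -1348.2385 N (compression)
  F[2-4] = +680.8135 N (tension)
  F[3-4] = +1810.6577 N (tension)
  F[3-5] = -1403.4147 N (compression)
  F[4-5] = +2904.7586 N (tension)
  F[4-6] = +1011.5293 N (tension)
  F[5-6] = -3943.6387 N (compression)
  Rx@0 = +282.9900 N
  Ry@0 = +1515.0750 N
  Ry@6 = +3811.7050 N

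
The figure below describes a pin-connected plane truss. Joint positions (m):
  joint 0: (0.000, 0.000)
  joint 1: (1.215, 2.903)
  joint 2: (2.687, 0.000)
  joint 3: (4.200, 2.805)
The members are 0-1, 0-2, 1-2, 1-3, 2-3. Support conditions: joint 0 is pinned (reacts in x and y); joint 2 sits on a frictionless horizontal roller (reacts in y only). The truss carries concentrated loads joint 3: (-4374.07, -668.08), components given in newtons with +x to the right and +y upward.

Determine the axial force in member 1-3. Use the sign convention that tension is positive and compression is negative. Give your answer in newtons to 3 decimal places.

-3945.996

N=4 nodes, M=5 members, R=3 reactions → 2N=8, M+R=8
member 0 (0-1): L=3.1470, (cx,cy)=(0.3861,0.9225)
member 1 (0-2): L=2.6870, (cx,cy)=(1.0000,0.0000)
member 2 (1-2): L=3.2549, (cx,cy)=(0.4522,-0.8919)
member 3 (1-3): L=2.9866, (cx,cy)=(0.9995,-0.0328)
member 4 (2-3): L=3.1870, (cx,cy)=(0.4747,0.8801)
solve A·x = −loads:
  F[0-1] = -4542.1516 N (compression)
  F[0-2] = -2620.4293 N (compression)
  F[1-2] = +4843.0154 N (tension)
  F[1-3] = -3945.9956 N (compression)
  F[2-3] = -906.1866 N (compression)
  Rx@0 = +4374.0700 N
  Ry@0 = +4189.9744 N
  Ry@2 = -3521.8944 N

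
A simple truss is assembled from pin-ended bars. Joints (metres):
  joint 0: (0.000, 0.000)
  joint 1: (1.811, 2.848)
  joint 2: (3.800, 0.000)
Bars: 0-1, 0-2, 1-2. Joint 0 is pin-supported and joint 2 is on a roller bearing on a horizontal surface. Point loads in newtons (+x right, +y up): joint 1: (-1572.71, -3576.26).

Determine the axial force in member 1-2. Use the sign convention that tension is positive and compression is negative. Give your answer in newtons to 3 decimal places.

-641.170

N=3 nodes, M=3 members, R=3 reactions → 2N=6, M+R=6
member 0 (0-1): L=3.3750, (cx,cy)=(0.5366,0.8438)
member 1 (0-2): L=3.8000, (cx,cy)=(1.0000,0.0000)
member 2 (1-2): L=3.4738, (cx,cy)=(0.5726,-0.8199)
solve A·x = −loads:
  F[0-1] = -3615.1148 N (compression)
  F[0-2] = +367.1168 N (tension)
  F[1-2] = -641.1700 N (compression)
  Rx@0 = +1572.7100 N
  Ry@0 = +3050.5945 N
  Ry@2 = +525.6655 N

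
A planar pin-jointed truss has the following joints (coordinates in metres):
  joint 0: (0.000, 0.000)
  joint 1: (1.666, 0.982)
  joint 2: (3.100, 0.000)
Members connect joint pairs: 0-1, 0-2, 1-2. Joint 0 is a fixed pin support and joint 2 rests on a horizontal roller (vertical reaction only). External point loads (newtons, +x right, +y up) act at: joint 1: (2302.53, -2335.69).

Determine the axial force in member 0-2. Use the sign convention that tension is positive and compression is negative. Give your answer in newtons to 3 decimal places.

2898.121

N=3 nodes, M=3 members, R=3 reactions → 2N=6, M+R=6
member 0 (0-1): L=1.9339, (cx,cy)=(0.8615,0.5078)
member 1 (0-2): L=3.1000, (cx,cy)=(1.0000,0.0000)
member 2 (1-2): L=1.7380, (cx,cy)=(0.8251,-0.5650)
solve A·x = −loads:
  F[0-1] = -691.3569 N (compression)
  F[0-2] = +2898.1214 N (tension)
  F[1-2] = -3512.5280 N (compression)
  Rx@0 = -2302.5300 N
  Ry@0 = +351.0629 N
  Ry@2 = +1984.6271 N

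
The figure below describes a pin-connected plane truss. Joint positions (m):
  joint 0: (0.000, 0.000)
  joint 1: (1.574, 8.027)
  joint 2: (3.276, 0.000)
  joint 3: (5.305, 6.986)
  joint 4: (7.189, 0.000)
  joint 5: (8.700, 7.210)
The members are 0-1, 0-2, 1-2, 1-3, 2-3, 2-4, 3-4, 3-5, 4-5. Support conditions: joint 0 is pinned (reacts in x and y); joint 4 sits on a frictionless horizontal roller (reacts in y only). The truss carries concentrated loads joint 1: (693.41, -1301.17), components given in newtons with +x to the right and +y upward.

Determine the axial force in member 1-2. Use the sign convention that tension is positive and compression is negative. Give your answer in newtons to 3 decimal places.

-926.153

N=6 nodes, M=9 members, R=3 reactions → 2N=12, M+R=12
member 0 (0-1): L=8.1799, (cx,cy)=(0.1924,0.9813)
member 1 (0-2): L=3.2760, (cx,cy)=(1.0000,0.0000)
member 2 (1-2): L=8.2055, (cx,cy)=(0.2074,-0.9783)
member 3 (1-3): L=3.8735, (cx,cy)=(0.9632,-0.2687)
member 4 (2-3): L=7.2747, (cx,cy)=(0.2789,0.9603)
member 5 (2-4): L=3.9130, (cx,cy)=(1.0000,0.0000)
member 6 (3-4): L=7.2356, (cx,cy)=(0.2604,-0.9655)
member 7 (3-5): L=3.4024, (cx,cy)=(0.9978,0.0658)
member 8 (4-5): L=7.3666, (cx,cy)=(0.2051,0.9787)
solve A·x = −loads:
  F[0-1] = -246.6553 N (compression)
  F[0-2] = +740.8723 N (tension)
  F[1-2] = -926.1533 N (compression)
  F[1-3] = -569.7270 N (compression)
  F[2-3] = +943.4501 N (tension)
  F[2-4] = +285.6270 N (tension)
  F[3-4] = -1096.9625 N (compression)
  F[3-5] = -0.0000 N (compression)
  F[4-5] = +0.0000 N (tension)
  Rx@0 = -693.4100 N
  Ry@0 = +242.0458 N
  Ry@4 = +1059.1242 N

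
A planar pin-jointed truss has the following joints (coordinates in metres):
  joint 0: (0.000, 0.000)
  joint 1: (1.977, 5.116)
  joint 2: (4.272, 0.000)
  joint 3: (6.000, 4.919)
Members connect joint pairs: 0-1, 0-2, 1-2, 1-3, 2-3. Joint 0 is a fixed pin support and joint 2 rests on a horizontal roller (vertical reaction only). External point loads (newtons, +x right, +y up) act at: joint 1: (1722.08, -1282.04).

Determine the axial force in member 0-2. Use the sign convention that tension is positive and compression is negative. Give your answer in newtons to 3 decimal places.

1191.286

N=4 nodes, M=5 members, R=3 reactions → 2N=8, M+R=8
member 0 (0-1): L=5.4847, (cx,cy)=(0.3605,0.9328)
member 1 (0-2): L=4.2720, (cx,cy)=(1.0000,0.0000)
member 2 (1-2): L=5.6072, (cx,cy)=(0.4093,-0.9124)
member 3 (1-3): L=4.0278, (cx,cy)=(0.9988,-0.0489)
member 4 (2-3): L=5.2137, (cx,cy)=(0.3314,0.9435)
solve A·x = −loads:
  F[0-1] = +1472.5588 N (tension)
  F[0-2] = +1191.2859 N (tension)
  F[1-2] = -2910.5691 N (compression)
  F[1-3] = -0.0000 N (tension)
  F[2-3] = +0.0000 N (tension)
  Rx@0 = -1722.0800 N
  Ry@0 = -1373.5673 N
  Ry@2 = +2655.6073 N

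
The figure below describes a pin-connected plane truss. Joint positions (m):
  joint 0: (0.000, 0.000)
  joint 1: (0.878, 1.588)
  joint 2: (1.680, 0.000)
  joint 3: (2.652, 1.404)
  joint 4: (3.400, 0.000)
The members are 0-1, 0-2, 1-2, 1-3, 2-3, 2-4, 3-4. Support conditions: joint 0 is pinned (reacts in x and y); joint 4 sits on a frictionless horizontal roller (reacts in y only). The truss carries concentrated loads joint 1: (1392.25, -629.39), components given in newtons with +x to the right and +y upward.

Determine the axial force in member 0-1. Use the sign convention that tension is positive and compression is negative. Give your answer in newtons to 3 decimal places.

N=5 nodes, M=7 members, R=3 reactions → 2N=10, M+R=10
member 0 (0-1): L=1.8146, (cx,cy)=(0.4839,0.8751)
member 1 (0-2): L=1.6800, (cx,cy)=(1.0000,0.0000)
member 2 (1-2): L=1.7790, (cx,cy)=(0.4508,-0.8926)
member 3 (1-3): L=1.7835, (cx,cy)=(0.9947,-0.1032)
member 4 (2-3): L=1.7076, (cx,cy)=(0.5692,0.8222)
member 5 (2-4): L=1.7200, (cx,cy)=(1.0000,0.0000)
member 6 (3-4): L=1.5908, (cx,cy)=(0.4702,-0.8826)
solve A·x = −loads:
  F[0-1] = +209.5695 N (tension)
  F[0-2] = +1290.8469 N (tension)
  F[1-2] = -802.6193 N (compression)
  F[1-3] = -934.0039 N (compression)
  F[2-3] = +871.3717 N (tension)
  F[2-4] = +433.0267 N (tension)
  F[3-4] = -920.9480 N (compression)
  Rx@0 = -1392.2500 N
  Ry@0 = -183.4034 N
  Ry@4 = +812.7934 N

209.570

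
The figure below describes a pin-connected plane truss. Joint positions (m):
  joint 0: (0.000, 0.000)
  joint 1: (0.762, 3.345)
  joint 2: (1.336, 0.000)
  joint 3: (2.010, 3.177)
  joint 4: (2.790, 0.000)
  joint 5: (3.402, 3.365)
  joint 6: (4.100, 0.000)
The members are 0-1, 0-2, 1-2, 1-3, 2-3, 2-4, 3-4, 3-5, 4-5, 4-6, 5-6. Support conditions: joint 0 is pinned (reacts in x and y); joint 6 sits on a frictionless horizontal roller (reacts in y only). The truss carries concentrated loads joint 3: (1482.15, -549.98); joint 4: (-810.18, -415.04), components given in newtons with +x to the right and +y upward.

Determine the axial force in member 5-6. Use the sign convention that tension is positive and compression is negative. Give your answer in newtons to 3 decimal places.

N=7 nodes, M=11 members, R=3 reactions → 2N=14, M+R=14
member 0 (0-1): L=3.4307, (cx,cy)=(0.2221,0.9750)
member 1 (0-2): L=1.3360, (cx,cy)=(1.0000,0.0000)
member 2 (1-2): L=3.3939, (cx,cy)=(0.1691,-0.9856)
member 3 (1-3): L=1.2593, (cx,cy)=(0.9911,-0.1334)
member 4 (2-3): L=3.2477, (cx,cy)=(0.2075,0.9782)
member 5 (2-4): L=1.4540, (cx,cy)=(1.0000,0.0000)
member 6 (3-4): L=3.2713, (cx,cy)=(0.2384,-0.9712)
member 7 (3-5): L=1.4046, (cx,cy)=(0.9910,0.1338)
member 8 (4-5): L=3.4202, (cx,cy)=(0.1789,0.9839)
member 9 (4-6): L=1.3100, (cx,cy)=(1.0000,0.0000)
member 10 (5-6): L=3.4366, (cx,cy)=(0.2031,-0.9792)
solve A·x = −loads:
  F[0-1] = +754.3627 N (tension)
  F[0-2] = +504.4167 N (tension)
  F[1-2] = -787.3426 N (compression)
  F[1-3] = +303.4269 N (tension)
  F[2-3] = +793.2710 N (tension)
  F[2-4] = +206.6272 N (tension)
  F[3-4] = -1418.0608 N (compression)
  F[3-5] = -684.8556 N (compression)
  F[4-5] = +1821.6018 N (tension)
  F[4-6] = +352.7419 N (tension)
  F[5-6] = -1736.7387 N (compression)
  Rx@0 = -671.9700 N
  Ry@0 = -735.5195 N
  Ry@6 = +1700.5395 N

-1736.739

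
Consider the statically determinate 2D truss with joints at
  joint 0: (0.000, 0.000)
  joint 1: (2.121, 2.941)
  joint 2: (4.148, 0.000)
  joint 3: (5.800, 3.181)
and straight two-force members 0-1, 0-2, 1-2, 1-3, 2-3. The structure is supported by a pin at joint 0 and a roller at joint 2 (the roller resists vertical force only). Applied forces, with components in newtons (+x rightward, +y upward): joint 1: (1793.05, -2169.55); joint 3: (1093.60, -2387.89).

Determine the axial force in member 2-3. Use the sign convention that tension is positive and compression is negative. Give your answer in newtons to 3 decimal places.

-2868.267

N=4 nodes, M=5 members, R=3 reactions → 2N=8, M+R=8
member 0 (0-1): L=3.6260, (cx,cy)=(0.5849,0.8111)
member 1 (0-2): L=4.1480, (cx,cy)=(1.0000,0.0000)
member 2 (1-2): L=3.5719, (cx,cy)=(0.5675,-0.8234)
member 3 (1-3): L=3.6868, (cx,cy)=(0.9979,0.0651)
member 4 (2-3): L=3.5844, (cx,cy)=(0.4609,0.8875)
solve A·x = −loads:
  F[0-1] = +2466.8075 N (tension)
  F[0-2] = +1443.7240 N (tension)
  F[1-2] = -4873.5077 N (compression)
  F[1-3] = +2420.6815 N (tension)
  F[2-3] = -2868.2668 N (compression)
  Rx@0 = -2886.6500 N
  Ry@0 = -2000.7758 N
  Ry@2 = +6558.2158 N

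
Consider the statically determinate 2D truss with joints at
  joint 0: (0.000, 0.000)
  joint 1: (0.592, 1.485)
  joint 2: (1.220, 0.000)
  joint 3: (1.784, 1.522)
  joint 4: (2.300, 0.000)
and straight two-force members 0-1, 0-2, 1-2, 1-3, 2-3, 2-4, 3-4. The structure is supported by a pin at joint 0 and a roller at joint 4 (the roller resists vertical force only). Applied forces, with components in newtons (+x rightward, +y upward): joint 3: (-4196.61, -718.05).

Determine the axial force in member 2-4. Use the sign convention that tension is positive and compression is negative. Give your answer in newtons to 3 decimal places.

-752.677

N=5 nodes, M=7 members, R=3 reactions → 2N=10, M+R=10
member 0 (0-1): L=1.5987, (cx,cy)=(0.3703,0.9289)
member 1 (0-2): L=1.2200, (cx,cy)=(1.0000,0.0000)
member 2 (1-2): L=1.6123, (cx,cy)=(0.3895,-0.9210)
member 3 (1-3): L=1.1926, (cx,cy)=(0.9995,0.0310)
member 4 (2-3): L=1.6231, (cx,cy)=(0.3475,0.9377)
member 5 (2-4): L=1.0800, (cx,cy)=(1.0000,0.0000)
member 6 (3-4): L=1.6071, (cx,cy)=(0.3211,-0.9471)
solve A·x = −loads:
  F[0-1] = -3163.0212 N (compression)
  F[0-2] = -3025.3055 N (compression)
  F[1-2] = +3109.7874 N (tension)
  F[1-3] = -2383.7091 N (compression)
  F[2-3] = -3054.5285 N (compression)
  F[2-4] = -752.6765 N (compression)
  F[3-4] = +2344.2235 N (tension)
  Rx@0 = +4196.6100 N
  Ry@0 = +2938.1540 N
  Ry@4 = -2220.1040 N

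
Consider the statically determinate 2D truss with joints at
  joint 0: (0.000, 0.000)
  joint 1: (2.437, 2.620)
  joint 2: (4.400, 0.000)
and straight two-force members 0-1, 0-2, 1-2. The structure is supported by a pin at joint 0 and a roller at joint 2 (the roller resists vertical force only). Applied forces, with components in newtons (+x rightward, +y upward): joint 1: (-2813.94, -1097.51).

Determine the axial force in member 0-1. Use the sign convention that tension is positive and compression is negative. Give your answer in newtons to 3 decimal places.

-2957.068

N=3 nodes, M=3 members, R=3 reactions → 2N=6, M+R=6
member 0 (0-1): L=3.5782, (cx,cy)=(0.6811,0.7322)
member 1 (0-2): L=4.4000, (cx,cy)=(1.0000,0.0000)
member 2 (1-2): L=3.2738, (cx,cy)=(0.5996,-0.8003)
solve A·x = −loads:
  F[0-1] = -2957.0683 N (compression)
  F[0-2] = -799.9618 N (compression)
  F[1-2] = +1334.1392 N (tension)
  Rx@0 = +2813.9400 N
  Ry@0 = +2165.2125 N
  Ry@2 = -1067.7025 N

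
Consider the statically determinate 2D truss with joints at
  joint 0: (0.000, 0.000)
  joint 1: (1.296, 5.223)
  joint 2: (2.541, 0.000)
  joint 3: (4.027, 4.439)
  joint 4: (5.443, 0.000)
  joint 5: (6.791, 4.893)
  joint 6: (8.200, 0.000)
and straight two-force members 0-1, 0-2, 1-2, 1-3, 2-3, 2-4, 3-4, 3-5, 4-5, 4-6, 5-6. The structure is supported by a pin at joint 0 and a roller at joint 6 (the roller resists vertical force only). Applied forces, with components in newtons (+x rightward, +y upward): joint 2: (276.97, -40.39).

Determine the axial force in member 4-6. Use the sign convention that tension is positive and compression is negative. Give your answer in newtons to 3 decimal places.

3.604

N=7 nodes, M=11 members, R=3 reactions → 2N=14, M+R=14
member 0 (0-1): L=5.3814, (cx,cy)=(0.2408,0.9706)
member 1 (0-2): L=2.5410, (cx,cy)=(1.0000,0.0000)
member 2 (1-2): L=5.3693, (cx,cy)=(0.2319,-0.9727)
member 3 (1-3): L=2.8413, (cx,cy)=(0.9612,-0.2759)
member 4 (2-3): L=4.6811, (cx,cy)=(0.3174,0.9483)
member 5 (2-4): L=2.9020, (cx,cy)=(1.0000,0.0000)
member 6 (3-4): L=4.6594, (cx,cy)=(0.3039,-0.9527)
member 7 (3-5): L=2.8010, (cx,cy)=(0.9868,0.1621)
member 8 (4-5): L=5.0753, (cx,cy)=(0.2656,0.9641)
member 9 (4-6): L=2.7570, (cx,cy)=(1.0000,0.0000)
member 10 (5-6): L=5.0918, (cx,cy)=(0.2767,-0.9610)
solve A·x = −loads:
  F[0-1] = -28.7193 N (compression)
  F[0-2] = +283.8865 N (tension)
  F[1-2] = +32.9510 N (tension)
  F[1-3] = -15.1448 N (compression)
  F[2-3] = +8.7918 N (tension)
  F[2-4] = +11.7660 N (tension)
  F[3-4] = -14.4108 N (compression)
  F[3-5] = -7.4855 N (compression)
  F[4-5] = +14.2407 N (tension)
  F[4-6] = +3.6041 N (tension)
  F[5-6] = -13.0246 N (compression)
  Rx@0 = -276.9700 N
  Ry@0 = +27.8740 N
  Ry@6 = +12.5160 N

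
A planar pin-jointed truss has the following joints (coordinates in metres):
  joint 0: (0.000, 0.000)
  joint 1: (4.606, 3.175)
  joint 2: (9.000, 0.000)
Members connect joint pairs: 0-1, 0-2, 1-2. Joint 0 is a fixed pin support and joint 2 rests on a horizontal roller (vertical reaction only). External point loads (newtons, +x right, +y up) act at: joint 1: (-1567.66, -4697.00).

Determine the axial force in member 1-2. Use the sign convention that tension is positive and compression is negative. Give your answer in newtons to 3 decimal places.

-3160.066

N=3 nodes, M=3 members, R=3 reactions → 2N=6, M+R=6
member 0 (0-1): L=5.5943, (cx,cy)=(0.8233,0.5675)
member 1 (0-2): L=9.0000, (cx,cy)=(1.0000,0.0000)
member 2 (1-2): L=5.4211, (cx,cy)=(0.8105,-0.5857)
solve A·x = −loads:
  F[0-1] = -5014.9601 N (compression)
  F[0-2] = +2561.3693 N (tension)
  F[1-2] = -3160.0659 N (compression)
  Rx@0 = +1567.6600 N
  Ry@0 = +2846.2154 N
  Ry@2 = +1850.7846 N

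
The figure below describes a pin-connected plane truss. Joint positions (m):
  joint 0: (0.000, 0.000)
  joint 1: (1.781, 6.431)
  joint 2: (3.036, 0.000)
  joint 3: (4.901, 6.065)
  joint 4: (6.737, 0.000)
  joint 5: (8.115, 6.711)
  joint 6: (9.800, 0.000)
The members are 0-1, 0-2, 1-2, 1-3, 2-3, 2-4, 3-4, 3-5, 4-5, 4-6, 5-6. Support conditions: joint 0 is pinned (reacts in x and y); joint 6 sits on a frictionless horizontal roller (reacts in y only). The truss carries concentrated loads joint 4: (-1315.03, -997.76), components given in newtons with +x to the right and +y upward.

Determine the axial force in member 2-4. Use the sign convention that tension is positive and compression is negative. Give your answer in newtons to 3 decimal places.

N=7 nodes, M=11 members, R=3 reactions → 2N=14, M+R=14
member 0 (0-1): L=6.6731, (cx,cy)=(0.2669,0.9637)
member 1 (0-2): L=3.0360, (cx,cy)=(1.0000,0.0000)
member 2 (1-2): L=6.5523, (cx,cy)=(0.1915,-0.9815)
member 3 (1-3): L=3.1414, (cx,cy)=(0.9932,-0.1165)
member 4 (2-3): L=6.3453, (cx,cy)=(0.2939,0.9558)
member 5 (2-4): L=3.7010, (cx,cy)=(1.0000,0.0000)
member 6 (3-4): L=6.3368, (cx,cy)=(0.2897,-0.9571)
member 7 (3-5): L=3.2783, (cx,cy)=(0.9804,0.1971)
member 8 (4-5): L=6.8510, (cx,cy)=(0.2011,0.9796)
member 9 (4-6): L=3.0630, (cx,cy)=(1.0000,0.0000)
member 10 (5-6): L=6.9193, (cx,cy)=(0.2435,-0.9699)
solve A·x = −loads:
  F[0-1] = -323.5888 N (compression)
  F[0-2] = -1228.6661 N (compression)
  F[1-2] = +335.7417 N (tension)
  F[1-3] = -151.7035 N (compression)
  F[2-3] = -344.7534 N (compression)
  F[2-4] = -1063.0298 N (compression)
  F[3-4] = +257.2531 N (tension)
  F[3-5] = -333.0662 N (compression)
  F[4-5] = +767.2211 N (tension)
  F[4-6] = +172.2183 N (tension)
  F[5-6] = -707.1990 N (compression)
  Rx@0 = +1315.0300 N
  Ry@0 = +311.8509 N
  Ry@6 = +685.9091 N

-1063.030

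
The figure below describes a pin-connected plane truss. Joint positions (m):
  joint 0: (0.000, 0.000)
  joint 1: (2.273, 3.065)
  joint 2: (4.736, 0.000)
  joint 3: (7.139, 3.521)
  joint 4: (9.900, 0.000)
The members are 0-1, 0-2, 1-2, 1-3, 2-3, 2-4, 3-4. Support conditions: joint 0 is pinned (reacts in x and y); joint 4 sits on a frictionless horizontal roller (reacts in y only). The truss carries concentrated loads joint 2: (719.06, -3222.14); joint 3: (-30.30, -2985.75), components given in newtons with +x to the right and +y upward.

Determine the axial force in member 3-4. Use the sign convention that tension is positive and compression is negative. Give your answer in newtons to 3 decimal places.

-4681.192

N=5 nodes, M=7 members, R=3 reactions → 2N=10, M+R=10
member 0 (0-1): L=3.8159, (cx,cy)=(0.5957,0.8032)
member 1 (0-2): L=4.7360, (cx,cy)=(1.0000,0.0000)
member 2 (1-2): L=3.9320, (cx,cy)=(0.6264,-0.7795)
member 3 (1-3): L=4.8873, (cx,cy)=(0.9956,0.0933)
member 4 (2-3): L=4.2628, (cx,cy)=(0.5637,0.8260)
member 5 (2-4): L=5.1640, (cx,cy)=(1.0000,0.0000)
member 6 (3-4): L=4.4744, (cx,cy)=(0.6171,-0.7869)
solve A·x = −loads:
  F[0-1] = -3142.5584 N (compression)
  F[0-2] = +2560.6954 N (tension)
  F[1-2] = +2802.1459 N (tension)
  F[1-3] = -3643.0898 N (compression)
  F[2-3] = +1256.5295 N (tension)
  F[2-4] = +2888.5822 N (tension)
  F[3-4] = -4681.1920 N (compression)
  Rx@0 = -688.7600 N
  Ry@0 = +2524.1892 N
  Ry@4 = +3683.7008 N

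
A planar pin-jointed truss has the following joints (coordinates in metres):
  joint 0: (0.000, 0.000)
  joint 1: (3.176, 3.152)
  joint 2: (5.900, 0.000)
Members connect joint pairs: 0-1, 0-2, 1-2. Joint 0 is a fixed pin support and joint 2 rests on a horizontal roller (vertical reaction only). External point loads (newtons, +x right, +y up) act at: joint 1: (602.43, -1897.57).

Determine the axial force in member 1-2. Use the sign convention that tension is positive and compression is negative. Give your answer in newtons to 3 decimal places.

N=3 nodes, M=3 members, R=3 reactions → 2N=6, M+R=6
member 0 (0-1): L=4.4746, (cx,cy)=(0.7098,0.7044)
member 1 (0-2): L=5.9000, (cx,cy)=(1.0000,0.0000)
member 2 (1-2): L=4.1660, (cx,cy)=(0.6539,-0.7566)
solve A·x = −loads:
  F[0-1] = -786.8288 N (compression)
  F[0-2] = +1160.9081 N (tension)
  F[1-2] = -1775.4422 N (compression)
  Rx@0 = -602.4300 N
  Ry@0 = +554.2579 N
  Ry@2 = +1343.3121 N

-1775.442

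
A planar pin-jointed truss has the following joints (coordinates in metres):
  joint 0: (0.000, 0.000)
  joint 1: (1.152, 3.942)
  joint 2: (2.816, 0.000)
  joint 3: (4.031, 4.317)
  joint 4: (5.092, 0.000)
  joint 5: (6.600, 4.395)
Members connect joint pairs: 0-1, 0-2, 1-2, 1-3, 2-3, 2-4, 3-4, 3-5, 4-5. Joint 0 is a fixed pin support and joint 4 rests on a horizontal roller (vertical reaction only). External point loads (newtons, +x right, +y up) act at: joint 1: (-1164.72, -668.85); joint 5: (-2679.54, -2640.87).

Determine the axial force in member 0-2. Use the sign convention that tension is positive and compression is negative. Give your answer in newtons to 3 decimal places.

-2982.197

N=6 nodes, M=9 members, R=3 reactions → 2N=12, M+R=12
member 0 (0-1): L=4.1069, (cx,cy)=(0.2805,0.9599)
member 1 (0-2): L=2.8160, (cx,cy)=(1.0000,0.0000)
member 2 (1-2): L=4.2788, (cx,cy)=(0.3889,-0.9213)
member 3 (1-3): L=2.9033, (cx,cy)=(0.9916,0.1292)
member 4 (2-3): L=4.4847, (cx,cy)=(0.2709,0.9626)
member 5 (2-4): L=2.2760, (cx,cy)=(1.0000,0.0000)
member 6 (3-4): L=4.4455, (cx,cy)=(0.2387,-0.9711)
member 7 (3-5): L=2.5702, (cx,cy)=(0.9995,0.0303)
member 8 (4-5): L=4.6465, (cx,cy)=(0.3245,0.9459)
solve A·x = −loads:
  F[0-1] = -3073.2538 N (compression)
  F[0-2] = -2982.1973 N (compression)
  F[1-2] = +2387.4399 N (tension)
  F[1-3] = -631.0869 N (compression)
  F[2-3] = -2284.9612 N (compression)
  F[2-4] = -1434.6979 N (compression)
  F[3-4] = +2292.8718 N (tension)
  F[3-5] = -1792.9074 N (compression)
  F[4-5] = -2734.4747 N (compression)
  Rx@0 = +3844.2600 N
  Ry@0 = +2949.8707 N
  Ry@4 = +359.8493 N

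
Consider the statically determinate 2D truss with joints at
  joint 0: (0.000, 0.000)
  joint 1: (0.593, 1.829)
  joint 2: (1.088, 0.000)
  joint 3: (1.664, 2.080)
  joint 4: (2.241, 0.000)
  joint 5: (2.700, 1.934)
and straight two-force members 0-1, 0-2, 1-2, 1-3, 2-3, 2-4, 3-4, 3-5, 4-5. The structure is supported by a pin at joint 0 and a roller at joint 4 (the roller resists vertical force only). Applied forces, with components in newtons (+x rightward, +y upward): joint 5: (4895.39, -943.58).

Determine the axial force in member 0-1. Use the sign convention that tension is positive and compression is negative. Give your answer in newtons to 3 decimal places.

N=6 nodes, M=9 members, R=3 reactions → 2N=12, M+R=12
member 0 (0-1): L=1.9227, (cx,cy)=(0.3084,0.9513)
member 1 (0-2): L=1.0880, (cx,cy)=(1.0000,0.0000)
member 2 (1-2): L=1.8948, (cx,cy)=(0.2612,-0.9653)
member 3 (1-3): L=1.1000, (cx,cy)=(0.9736,0.2282)
member 4 (2-3): L=2.1583, (cx,cy)=(0.2669,0.9637)
member 5 (2-4): L=1.1530, (cx,cy)=(1.0000,0.0000)
member 6 (3-4): L=2.1585, (cx,cy)=(0.2673,-0.9636)
member 7 (3-5): L=1.0462, (cx,cy)=(0.9902,-0.1395)
member 8 (4-5): L=1.9877, (cx,cy)=(0.2309,0.9730)
solve A·x = −loads:
  F[0-1] = +4644.4302 N (tension)
  F[0-2] = +3462.9750 N (tension)
  F[1-2] = -3976.9392 N (compression)
  F[1-3] = +2538.3181 N (tension)
  F[2-3] = +3983.3086 N (tension)
  F[2-4] = +1360.9723 N (tension)
  F[3-4] = -5309.3256 N (compression)
  F[3-5] = +5002.5986 N (tension)
  F[4-5] = -252.2975 N (compression)
  Rx@0 = -4895.3900 N
  Ry@0 = -4418.0221 N
  Ry@4 = +5361.6021 N

4644.430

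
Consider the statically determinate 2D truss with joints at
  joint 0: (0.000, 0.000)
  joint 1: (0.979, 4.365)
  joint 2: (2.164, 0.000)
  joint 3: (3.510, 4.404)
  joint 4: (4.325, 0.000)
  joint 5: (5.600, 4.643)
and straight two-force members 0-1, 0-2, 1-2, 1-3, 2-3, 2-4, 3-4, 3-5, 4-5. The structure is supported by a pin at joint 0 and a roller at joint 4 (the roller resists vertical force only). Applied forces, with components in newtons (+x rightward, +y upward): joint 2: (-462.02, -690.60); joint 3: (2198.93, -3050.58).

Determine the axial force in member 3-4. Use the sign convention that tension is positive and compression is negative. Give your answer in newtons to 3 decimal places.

N=6 nodes, M=9 members, R=3 reactions → 2N=12, M+R=12
member 0 (0-1): L=4.4734, (cx,cy)=(0.2188,0.9758)
member 1 (0-2): L=2.1640, (cx,cy)=(1.0000,0.0000)
member 2 (1-2): L=4.5230, (cx,cy)=(0.2620,-0.9651)
member 3 (1-3): L=2.5313, (cx,cy)=(0.9999,0.0154)
member 4 (2-3): L=4.6051, (cx,cy)=(0.2923,0.9563)
member 5 (2-4): L=2.1610, (cx,cy)=(1.0000,0.0000)
member 6 (3-4): L=4.4788, (cx,cy)=(0.1820,-0.9833)
member 7 (3-5): L=2.1036, (cx,cy)=(0.9935,0.1136)
member 8 (4-5): L=4.8149, (cx,cy)=(0.2648,0.9643)
solve A·x = −loads:
  F[0-1] = +1351.9584 N (tension)
  F[0-2] = +1441.0376 N (tension)
  F[1-2] = -1356.5350 N (compression)
  F[1-3] = +651.3547 N (tension)
  F[2-3] = +2091.0642 N (tension)
  F[2-4] = +936.4664 N (tension)
  F[3-4] = -5146.2871 N (compression)
  F[3-5] = -0.0000 N (compression)
  F[4-5] = +0.0000 N (tension)
  Rx@0 = -1736.9100 N
  Ry@0 = -1319.1858 N
  Ry@4 = +5060.3658 N

-5146.287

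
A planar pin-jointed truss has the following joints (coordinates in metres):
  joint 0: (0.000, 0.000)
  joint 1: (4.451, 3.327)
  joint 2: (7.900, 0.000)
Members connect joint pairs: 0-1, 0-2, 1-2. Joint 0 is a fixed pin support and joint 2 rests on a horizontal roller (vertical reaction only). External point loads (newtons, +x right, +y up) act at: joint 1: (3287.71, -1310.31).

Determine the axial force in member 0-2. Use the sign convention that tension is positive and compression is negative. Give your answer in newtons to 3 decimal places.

N=3 nodes, M=3 members, R=3 reactions → 2N=6, M+R=6
member 0 (0-1): L=5.5570, (cx,cy)=(0.8010,0.5987)
member 1 (0-2): L=7.9000, (cx,cy)=(1.0000,0.0000)
member 2 (1-2): L=4.7921, (cx,cy)=(0.7197,-0.6943)
solve A·x = −loads:
  F[0-1] = +1357.1417 N (tension)
  F[0-2] = +2200.6793 N (tension)
  F[1-2] = -3057.6821 N (compression)
  Rx@0 = -3287.7100 N
  Ry@0 = -812.5256 N
  Ry@2 = +2122.8356 N

2200.679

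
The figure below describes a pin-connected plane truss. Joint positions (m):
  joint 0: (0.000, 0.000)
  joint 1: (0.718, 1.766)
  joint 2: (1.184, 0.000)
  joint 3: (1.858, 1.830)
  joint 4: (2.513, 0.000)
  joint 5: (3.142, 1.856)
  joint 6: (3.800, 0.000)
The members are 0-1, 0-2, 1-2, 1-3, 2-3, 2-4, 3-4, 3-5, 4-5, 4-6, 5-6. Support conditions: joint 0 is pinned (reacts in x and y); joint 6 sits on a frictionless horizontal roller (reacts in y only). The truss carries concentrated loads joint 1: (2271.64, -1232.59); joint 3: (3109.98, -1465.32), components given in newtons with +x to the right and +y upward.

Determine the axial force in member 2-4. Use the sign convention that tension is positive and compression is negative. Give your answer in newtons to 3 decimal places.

3717.152

N=7 nodes, M=11 members, R=3 reactions → 2N=14, M+R=14
member 0 (0-1): L=1.9064, (cx,cy)=(0.3766,0.9264)
member 1 (0-2): L=1.1840, (cx,cy)=(1.0000,0.0000)
member 2 (1-2): L=1.8264, (cx,cy)=(0.2551,-0.9669)
member 3 (1-3): L=1.1418, (cx,cy)=(0.9984,0.0561)
member 4 (2-3): L=1.9502, (cx,cy)=(0.3456,0.9384)
member 5 (2-4): L=1.3290, (cx,cy)=(1.0000,0.0000)
member 6 (3-4): L=1.9437, (cx,cy)=(0.3370,-0.9415)
member 7 (3-5): L=1.2843, (cx,cy)=(0.9998,0.0202)
member 8 (4-5): L=1.9597, (cx,cy)=(0.3210,0.9471)
member 9 (4-6): L=1.2870, (cx,cy)=(1.0000,0.0000)
member 10 (5-6): L=1.9692, (cx,cy)=(0.3341,-0.9425)
solve A·x = −loads:
  F[0-1] = +868.8431 N (tension)
  F[0-2] = +5054.3874 N (tension)
  F[1-2] = -2187.6821 N (compression)
  F[1-3] = -1388.4249 N (compression)
  F[2-3] = +2254.1860 N (tension)
  F[2-4] = +3717.1522 N (tension)
  F[3-4] = -3772.9843 N (compression)
  F[3-5] = -2446.2025 N (compression)
  F[4-5] = +3750.7522 N (tension)
  F[4-6] = +1241.8242 N (tension)
  F[5-6] = -3716.3904 N (compression)
  Rx@0 = -5381.6200 N
  Ry@0 = -804.8647 N
  Ry@6 = +3502.7747 N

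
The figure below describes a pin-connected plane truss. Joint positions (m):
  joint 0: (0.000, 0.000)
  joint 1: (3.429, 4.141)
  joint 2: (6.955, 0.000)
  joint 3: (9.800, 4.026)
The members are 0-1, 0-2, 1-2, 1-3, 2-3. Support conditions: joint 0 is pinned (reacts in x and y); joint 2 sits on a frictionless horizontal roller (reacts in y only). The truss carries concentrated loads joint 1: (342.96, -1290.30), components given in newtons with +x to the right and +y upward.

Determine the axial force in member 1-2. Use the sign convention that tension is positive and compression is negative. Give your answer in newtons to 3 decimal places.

-1103.718

N=4 nodes, M=5 members, R=3 reactions → 2N=8, M+R=8
member 0 (0-1): L=5.3764, (cx,cy)=(0.6378,0.7702)
member 1 (0-2): L=6.9550, (cx,cy)=(1.0000,0.0000)
member 2 (1-2): L=5.4388, (cx,cy)=(0.6483,-0.7614)
member 3 (1-3): L=6.3720, (cx,cy)=(0.9998,-0.0180)
member 4 (2-3): L=4.9298, (cx,cy)=(0.5771,0.8167)
solve A·x = −loads:
  F[0-1] = -584.1874 N (compression)
  F[0-2] = +715.5458 N (tension)
  F[1-2] = -1103.7184 N (compression)
  F[1-3] = -0.0000 N (compression)
  F[2-3] = +0.0000 N (tension)
  Rx@0 = -342.9600 N
  Ry@0 = +449.9497 N
  Ry@2 = +840.3503 N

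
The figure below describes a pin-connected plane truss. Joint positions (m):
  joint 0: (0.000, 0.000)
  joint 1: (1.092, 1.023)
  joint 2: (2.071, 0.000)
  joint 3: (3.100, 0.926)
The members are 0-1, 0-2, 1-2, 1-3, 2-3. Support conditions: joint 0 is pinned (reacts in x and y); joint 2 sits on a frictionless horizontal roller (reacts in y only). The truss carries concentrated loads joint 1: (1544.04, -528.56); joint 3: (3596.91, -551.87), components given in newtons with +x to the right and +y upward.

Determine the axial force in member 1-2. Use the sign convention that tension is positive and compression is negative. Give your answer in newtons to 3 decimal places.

-4314.205

N=4 nodes, M=5 members, R=3 reactions → 2N=8, M+R=8
member 0 (0-1): L=1.4963, (cx,cy)=(0.7298,0.6837)
member 1 (0-2): L=2.0710, (cx,cy)=(1.0000,0.0000)
member 2 (1-2): L=1.4160, (cx,cy)=(0.6914,-0.7225)
member 3 (1-3): L=2.0103, (cx,cy)=(0.9988,-0.0483)
member 4 (2-3): L=1.3843, (cx,cy)=(0.7433,0.6689)
solve A·x = −loads:
  F[0-1] = +3503.5965 N (tension)
  F[0-2] = +2584.0699 N (tension)
  F[1-2] = -4314.2051 N (compression)
  F[1-3] = +4000.3365 N (tension)
  F[2-3] = -536.4605 N (compression)
  Rx@0 = -5140.9500 N
  Ry@0 = -2395.3190 N
  Ry@2 = +3475.7490 N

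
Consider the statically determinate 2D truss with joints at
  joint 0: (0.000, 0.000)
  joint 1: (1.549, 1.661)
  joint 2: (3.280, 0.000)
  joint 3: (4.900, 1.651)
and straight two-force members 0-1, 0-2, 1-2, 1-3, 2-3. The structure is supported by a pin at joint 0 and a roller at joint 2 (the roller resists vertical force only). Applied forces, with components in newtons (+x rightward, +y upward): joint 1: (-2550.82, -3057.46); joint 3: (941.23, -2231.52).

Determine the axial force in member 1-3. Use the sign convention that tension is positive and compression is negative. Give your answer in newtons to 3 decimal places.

N=4 nodes, M=5 members, R=3 reactions → 2N=8, M+R=8
member 0 (0-1): L=2.2712, (cx,cy)=(0.6820,0.7313)
member 1 (0-2): L=3.2800, (cx,cy)=(1.0000,0.0000)
member 2 (1-2): L=2.3990, (cx,cy)=(0.7215,-0.6924)
member 3 (1-3): L=3.3510, (cx,cy)=(1.0000,-0.0030)
member 4 (2-3): L=2.3131, (cx,cy)=(0.7004,0.7138)
solve A·x = −loads:
  F[0-1] = -1817.7381 N (compression)
  F[0-2] = -369.8560 N (compression)
  F[1-2] = -2509.3675 N (compression)
  F[1-3] = +3121.7229 N (tension)
  F[2-3] = -3113.3070 N (compression)
  Rx@0 = +1609.5900 N
  Ry@0 = +1329.3726 N
  Ry@2 = +3959.6074 N

3121.723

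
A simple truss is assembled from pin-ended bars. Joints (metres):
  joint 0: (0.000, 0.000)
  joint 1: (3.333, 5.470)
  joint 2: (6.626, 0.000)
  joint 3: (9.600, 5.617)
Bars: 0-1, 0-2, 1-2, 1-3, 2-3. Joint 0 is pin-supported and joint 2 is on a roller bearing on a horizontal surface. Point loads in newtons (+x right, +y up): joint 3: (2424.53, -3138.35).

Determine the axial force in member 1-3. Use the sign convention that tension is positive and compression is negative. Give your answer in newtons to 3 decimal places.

4138.697

N=4 nodes, M=5 members, R=3 reactions → 2N=8, M+R=8
member 0 (0-1): L=6.4054, (cx,cy)=(0.5203,0.8540)
member 1 (0-2): L=6.6260, (cx,cy)=(1.0000,0.0000)
member 2 (1-2): L=6.3847, (cx,cy)=(0.5158,-0.8567)
member 3 (1-3): L=6.2687, (cx,cy)=(0.9997,0.0234)
member 4 (2-3): L=6.3557, (cx,cy)=(0.4679,0.8838)
solve A·x = −loads:
  F[0-1] = +4056.3193 N (tension)
  F[0-2] = +313.8723 N (tension)
  F[1-2] = -3929.9158 N (compression)
  F[1-3] = +4138.6971 N (tension)
  F[2-3] = -3660.9139 N (compression)
  Rx@0 = -2424.5300 N
  Ry@0 = -3463.9357 N
  Ry@2 = +6602.2857 N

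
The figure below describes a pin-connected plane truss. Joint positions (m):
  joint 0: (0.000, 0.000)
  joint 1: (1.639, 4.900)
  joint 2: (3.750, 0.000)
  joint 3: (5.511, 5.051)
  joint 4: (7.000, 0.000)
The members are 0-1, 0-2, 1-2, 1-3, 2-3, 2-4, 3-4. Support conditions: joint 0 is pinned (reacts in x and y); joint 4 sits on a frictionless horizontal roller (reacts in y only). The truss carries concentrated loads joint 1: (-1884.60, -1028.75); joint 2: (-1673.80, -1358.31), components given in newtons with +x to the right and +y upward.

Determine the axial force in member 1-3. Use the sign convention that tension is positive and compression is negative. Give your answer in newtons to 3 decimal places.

N=5 nodes, M=7 members, R=3 reactions → 2N=10, M+R=10
member 0 (0-1): L=5.1668, (cx,cy)=(0.3172,0.9484)
member 1 (0-2): L=3.7500, (cx,cy)=(1.0000,0.0000)
member 2 (1-2): L=5.3354, (cx,cy)=(0.3957,-0.9184)
member 3 (1-3): L=3.8749, (cx,cy)=(0.9992,0.0390)
member 4 (2-3): L=5.3492, (cx,cy)=(0.3292,0.9443)
member 5 (2-4): L=3.2500, (cx,cy)=(1.0000,0.0000)
member 6 (3-4): L=5.2659, (cx,cy)=(0.2828,-0.9592)
solve A·x = −loads:
  F[0-1] = -2886.8336 N (compression)
  F[0-2] = -2642.6541 N (compression)
  F[1-2] = +1870.5532 N (tension)
  F[1-3] = +228.9242 N (tension)
  F[2-3] = -380.8288 N (compression)
  F[2-4] = -103.3779 N (compression)
  F[3-4] = +365.5996 N (tension)
  Rx@0 = +3558.4000 N
  Ry@0 = +2737.7395 N
  Ry@4 = -350.6795 N

228.924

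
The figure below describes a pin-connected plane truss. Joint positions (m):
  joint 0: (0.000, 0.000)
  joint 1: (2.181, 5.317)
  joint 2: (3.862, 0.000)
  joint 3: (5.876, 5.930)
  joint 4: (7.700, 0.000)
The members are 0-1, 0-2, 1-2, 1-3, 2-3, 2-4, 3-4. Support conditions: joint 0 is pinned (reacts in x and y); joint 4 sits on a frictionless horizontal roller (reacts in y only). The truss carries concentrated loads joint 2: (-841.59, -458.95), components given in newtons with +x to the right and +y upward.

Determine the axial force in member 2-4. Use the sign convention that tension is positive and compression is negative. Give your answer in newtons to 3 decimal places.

N=5 nodes, M=7 members, R=3 reactions → 2N=10, M+R=10
member 0 (0-1): L=5.7469, (cx,cy)=(0.3795,0.9252)
member 1 (0-2): L=3.8620, (cx,cy)=(1.0000,0.0000)
member 2 (1-2): L=5.5764, (cx,cy)=(0.3014,-0.9535)
member 3 (1-3): L=3.7455, (cx,cy)=(0.9865,0.1637)
member 4 (2-3): L=6.2627, (cx,cy)=(0.3216,0.9469)
member 5 (2-4): L=3.8380, (cx,cy)=(1.0000,0.0000)
member 6 (3-4): L=6.2042, (cx,cy)=(0.2940,-0.9558)
solve A·x = −loads:
  F[0-1] = -247.2573 N (compression)
  F[0-2] = -747.7542 N (compression)
  F[1-2] = +212.4504 N (tension)
  F[1-3] = -160.0366 N (compression)
  F[2-3] = +270.7654 N (tension)
  F[2-4] = +70.8039 N (tension)
  F[3-4] = -240.8334 N (compression)
  Rx@0 = +841.5900 N
  Ry@0 = +228.7598 N
  Ry@4 = +230.1902 N

70.804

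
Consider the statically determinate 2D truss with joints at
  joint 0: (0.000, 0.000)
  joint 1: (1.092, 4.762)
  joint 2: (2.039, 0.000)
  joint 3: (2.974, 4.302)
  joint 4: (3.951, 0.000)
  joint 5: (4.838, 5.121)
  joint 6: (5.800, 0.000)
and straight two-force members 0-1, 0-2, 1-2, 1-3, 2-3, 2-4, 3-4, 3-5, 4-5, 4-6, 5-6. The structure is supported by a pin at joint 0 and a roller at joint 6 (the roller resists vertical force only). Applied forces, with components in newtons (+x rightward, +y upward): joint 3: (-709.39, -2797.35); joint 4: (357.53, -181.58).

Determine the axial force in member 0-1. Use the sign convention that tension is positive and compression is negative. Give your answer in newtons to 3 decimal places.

N=7 nodes, M=11 members, R=3 reactions → 2N=14, M+R=14
member 0 (0-1): L=4.8856, (cx,cy)=(0.2235,0.9747)
member 1 (0-2): L=2.0390, (cx,cy)=(1.0000,0.0000)
member 2 (1-2): L=4.8553, (cx,cy)=(0.1950,-0.9808)
member 3 (1-3): L=1.9374, (cx,cy)=(0.9714,-0.2374)
member 4 (2-3): L=4.4024, (cx,cy)=(0.2124,0.9772)
member 5 (2-4): L=1.9120, (cx,cy)=(1.0000,0.0000)
member 6 (3-4): L=4.4115, (cx,cy)=(0.2215,-0.9752)
member 7 (3-5): L=2.0360, (cx,cy)=(0.9155,0.4023)
member 8 (4-5): L=5.1973, (cx,cy)=(0.1707,0.9853)
member 9 (4-6): L=1.8490, (cx,cy)=(1.0000,0.0000)
member 10 (5-6): L=5.2106, (cx,cy)=(0.1846,-0.9828)
solve A·x = −loads:
  F[0-1] = -1997.5801 N (compression)
  F[0-2] = +94.6269 N (tension)
  F[1-2] = +2203.5455 N (tension)
  F[1-3] = -902.0765 N (compression)
  F[2-3] = -2211.6800 N (compression)
  F[2-4] = +994.1431 N (tension)
  F[3-4] = -1053.6570 N (compression)
  F[3-5] = -440.4748 N (compression)
  F[4-5] = +1227.0759 N (tension)
  F[4-6] = +193.8441 N (tension)
  F[5-6] = -1049.9365 N (compression)
  Rx@0 = +351.8600 N
  Ry@0 = +1947.0428 N
  Ry@6 = +1031.8872 N

-1997.580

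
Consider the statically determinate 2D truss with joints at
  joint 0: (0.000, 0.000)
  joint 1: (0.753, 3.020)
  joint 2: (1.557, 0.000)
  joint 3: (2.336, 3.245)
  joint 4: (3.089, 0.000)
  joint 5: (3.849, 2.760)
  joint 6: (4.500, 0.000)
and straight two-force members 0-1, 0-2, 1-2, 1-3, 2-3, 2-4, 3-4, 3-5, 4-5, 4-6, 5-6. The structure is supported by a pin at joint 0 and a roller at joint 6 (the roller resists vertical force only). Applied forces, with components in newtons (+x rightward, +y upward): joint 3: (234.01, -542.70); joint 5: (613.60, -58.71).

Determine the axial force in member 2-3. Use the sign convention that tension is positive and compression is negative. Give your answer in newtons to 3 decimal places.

263.434

N=7 nodes, M=11 members, R=3 reactions → 2N=14, M+R=14
member 0 (0-1): L=3.1125, (cx,cy)=(0.2419,0.9703)
member 1 (0-2): L=1.5570, (cx,cy)=(1.0000,0.0000)
member 2 (1-2): L=3.1252, (cx,cy)=(0.2573,-0.9663)
member 3 (1-3): L=1.5989, (cx,cy)=(0.9900,0.1407)
member 4 (2-3): L=3.3372, (cx,cy)=(0.2334,0.9724)
member 5 (2-4): L=1.5320, (cx,cy)=(1.0000,0.0000)
member 6 (3-4): L=3.3312, (cx,cy)=(0.2260,-0.9741)
member 7 (3-5): L=1.5888, (cx,cy)=(0.9523,-0.3053)
member 8 (4-5): L=2.8627, (cx,cy)=(0.2655,0.9641)
member 9 (4-6): L=1.4110, (cx,cy)=(1.0000,0.0000)
member 10 (5-6): L=2.8357, (cx,cy)=(0.2296,-0.9733)
solve A·x = −loads:
  F[0-1] = +284.0550 N (tension)
  F[0-2] = +778.8883 N (tension)
  F[1-2] = -265.0783 N (compression)
  F[1-3] = +138.2930 N (tension)
  F[2-3] = +263.4338 N (tension)
  F[2-4] = +649.1999 N (tension)
  F[3-4] = -894.9126 N (compression)
  F[3-5] = +175.0438 N (tension)
  F[4-5] = +904.1959 N (tension)
  F[4-6] = +206.8639 N (tension)
  F[5-6] = -901.0930 N (compression)
  Rx@0 = -847.6100 N
  Ry@0 = -275.6168 N
  Ry@6 = +877.0268 N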